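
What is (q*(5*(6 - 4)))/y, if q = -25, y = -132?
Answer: 125/66 ≈ 1.8939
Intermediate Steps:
(q*(5*(6 - 4)))/y = -125*(6 - 4)/(-132) = -125*2*(-1/132) = -25*10*(-1/132) = -250*(-1/132) = 125/66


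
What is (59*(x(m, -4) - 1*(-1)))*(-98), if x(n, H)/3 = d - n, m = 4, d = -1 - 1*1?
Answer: 98294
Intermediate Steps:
d = -2 (d = -1 - 1 = -2)
x(n, H) = -6 - 3*n (x(n, H) = 3*(-2 - n) = -6 - 3*n)
(59*(x(m, -4) - 1*(-1)))*(-98) = (59*((-6 - 3*4) - 1*(-1)))*(-98) = (59*((-6 - 12) + 1))*(-98) = (59*(-18 + 1))*(-98) = (59*(-17))*(-98) = -1003*(-98) = 98294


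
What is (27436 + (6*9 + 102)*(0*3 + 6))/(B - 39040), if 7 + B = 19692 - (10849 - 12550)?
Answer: -14186/8827 ≈ -1.6071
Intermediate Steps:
B = 21386 (B = -7 + (19692 - (10849 - 12550)) = -7 + (19692 - 1*(-1701)) = -7 + (19692 + 1701) = -7 + 21393 = 21386)
(27436 + (6*9 + 102)*(0*3 + 6))/(B - 39040) = (27436 + (6*9 + 102)*(0*3 + 6))/(21386 - 39040) = (27436 + (54 + 102)*(0 + 6))/(-17654) = (27436 + 156*6)*(-1/17654) = (27436 + 936)*(-1/17654) = 28372*(-1/17654) = -14186/8827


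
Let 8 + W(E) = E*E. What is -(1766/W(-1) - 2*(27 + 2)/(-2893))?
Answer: 5108632/20251 ≈ 252.27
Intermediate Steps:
W(E) = -8 + E² (W(E) = -8 + E*E = -8 + E²)
-(1766/W(-1) - 2*(27 + 2)/(-2893)) = -(1766/(-8 + (-1)²) - 2*(27 + 2)/(-2893)) = -(1766/(-8 + 1) - 2*29*(-1/2893)) = -(1766/(-7) - 58*(-1/2893)) = -(1766*(-⅐) + 58/2893) = -(-1766/7 + 58/2893) = -1*(-5108632/20251) = 5108632/20251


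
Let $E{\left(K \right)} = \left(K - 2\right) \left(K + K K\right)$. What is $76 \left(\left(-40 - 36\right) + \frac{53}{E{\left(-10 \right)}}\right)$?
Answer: $- \frac{1560527}{270} \approx -5779.7$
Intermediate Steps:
$E{\left(K \right)} = \left(-2 + K\right) \left(K + K^{2}\right)$
$76 \left(\left(-40 - 36\right) + \frac{53}{E{\left(-10 \right)}}\right) = 76 \left(\left(-40 - 36\right) + \frac{53}{\left(-10\right) \left(-2 + \left(-10\right)^{2} - -10\right)}\right) = 76 \left(\left(-40 - 36\right) + \frac{53}{\left(-10\right) \left(-2 + 100 + 10\right)}\right) = 76 \left(-76 + \frac{53}{\left(-10\right) 108}\right) = 76 \left(-76 + \frac{53}{-1080}\right) = 76 \left(-76 + 53 \left(- \frac{1}{1080}\right)\right) = 76 \left(-76 - \frac{53}{1080}\right) = 76 \left(- \frac{82133}{1080}\right) = - \frac{1560527}{270}$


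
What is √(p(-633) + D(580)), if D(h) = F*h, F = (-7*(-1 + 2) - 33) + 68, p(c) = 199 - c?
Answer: 4*√1067 ≈ 130.66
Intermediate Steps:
F = 28 (F = (-7*1 - 33) + 68 = (-7 - 33) + 68 = -40 + 68 = 28)
D(h) = 28*h
√(p(-633) + D(580)) = √((199 - 1*(-633)) + 28*580) = √((199 + 633) + 16240) = √(832 + 16240) = √17072 = 4*√1067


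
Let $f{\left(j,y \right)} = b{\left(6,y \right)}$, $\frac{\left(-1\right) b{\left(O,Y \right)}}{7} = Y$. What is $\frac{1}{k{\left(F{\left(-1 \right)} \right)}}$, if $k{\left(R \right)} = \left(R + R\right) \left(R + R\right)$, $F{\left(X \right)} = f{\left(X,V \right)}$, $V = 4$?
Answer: $\frac{1}{3136} \approx 0.00031888$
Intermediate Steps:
$b{\left(O,Y \right)} = - 7 Y$
$f{\left(j,y \right)} = - 7 y$
$F{\left(X \right)} = -28$ ($F{\left(X \right)} = \left(-7\right) 4 = -28$)
$k{\left(R \right)} = 4 R^{2}$ ($k{\left(R \right)} = 2 R 2 R = 4 R^{2}$)
$\frac{1}{k{\left(F{\left(-1 \right)} \right)}} = \frac{1}{4 \left(-28\right)^{2}} = \frac{1}{4 \cdot 784} = \frac{1}{3136}$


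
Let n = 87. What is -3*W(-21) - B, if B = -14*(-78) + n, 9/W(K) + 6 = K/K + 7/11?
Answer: -18765/16 ≈ -1172.8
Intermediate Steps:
W(K) = -33/16 (W(K) = 9/(-6 + (K/K + 7/11)) = 9/(-6 + (1 + 7*(1/11))) = 9/(-6 + (1 + 7/11)) = 9/(-6 + 18/11) = 9/(-48/11) = 9*(-11/48) = -33/16)
B = 1179 (B = -14*(-78) + 87 = 1092 + 87 = 1179)
-3*W(-21) - B = -3*(-33/16) - 1*1179 = 99/16 - 1179 = -18765/16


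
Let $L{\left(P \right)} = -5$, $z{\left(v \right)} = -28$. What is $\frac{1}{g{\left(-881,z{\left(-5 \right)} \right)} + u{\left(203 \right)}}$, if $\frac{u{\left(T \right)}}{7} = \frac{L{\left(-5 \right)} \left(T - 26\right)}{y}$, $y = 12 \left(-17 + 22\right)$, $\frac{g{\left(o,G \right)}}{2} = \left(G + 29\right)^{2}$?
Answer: $- \frac{4}{405} \approx -0.0098765$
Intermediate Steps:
$g{\left(o,G \right)} = 2 \left(29 + G\right)^{2}$ ($g{\left(o,G \right)} = 2 \left(G + 29\right)^{2} = 2 \left(29 + G\right)^{2}$)
$y = 60$ ($y = 12 \cdot 5 = 60$)
$u{\left(T \right)} = \frac{91}{6} - \frac{7 T}{12}$ ($u{\left(T \right)} = 7 \frac{\left(-5\right) \left(T - 26\right)}{60} = 7 - 5 \left(-26 + T\right) \frac{1}{60} = 7 \left(130 - 5 T\right) \frac{1}{60} = 7 \left(\frac{13}{6} - \frac{T}{12}\right) = \frac{91}{6} - \frac{7 T}{12}$)
$\frac{1}{g{\left(-881,z{\left(-5 \right)} \right)} + u{\left(203 \right)}} = \frac{1}{2 \left(29 - 28\right)^{2} + \left(\frac{91}{6} - \frac{1421}{12}\right)} = \frac{1}{2 \cdot 1^{2} + \left(\frac{91}{6} - \frac{1421}{12}\right)} = \frac{1}{2 \cdot 1 - \frac{413}{4}} = \frac{1}{2 - \frac{413}{4}} = \frac{1}{- \frac{405}{4}} = - \frac{4}{405}$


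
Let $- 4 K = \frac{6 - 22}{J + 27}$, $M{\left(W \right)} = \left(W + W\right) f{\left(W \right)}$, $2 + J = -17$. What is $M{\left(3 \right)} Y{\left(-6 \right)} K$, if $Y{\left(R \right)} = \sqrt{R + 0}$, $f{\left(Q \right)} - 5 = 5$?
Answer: $30 i \sqrt{6} \approx 73.485 i$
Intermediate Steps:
$J = -19$ ($J = -2 - 17 = -19$)
$f{\left(Q \right)} = 10$ ($f{\left(Q \right)} = 5 + 5 = 10$)
$M{\left(W \right)} = 20 W$ ($M{\left(W \right)} = \left(W + W\right) 10 = 2 W 10 = 20 W$)
$Y{\left(R \right)} = \sqrt{R}$
$K = \frac{1}{2}$ ($K = - \frac{\left(6 - 22\right) \frac{1}{-19 + 27}}{4} = - \frac{\left(-16\right) \frac{1}{8}}{4} = \left(- \frac{1}{4}\right) \left(-2\right) = \frac{1}{2} \approx 0.5$)
$M{\left(3 \right)} Y{\left(-6 \right)} K = 20 \cdot 3 \sqrt{-6} \cdot \frac{1}{2} = 60 i \sqrt{6} \cdot \frac{1}{2} = 30 i \sqrt{6}$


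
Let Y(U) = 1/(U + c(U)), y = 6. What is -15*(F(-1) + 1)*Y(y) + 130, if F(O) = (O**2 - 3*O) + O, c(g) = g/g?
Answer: 850/7 ≈ 121.43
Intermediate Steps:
c(g) = 1
F(O) = O**2 - 2*O
Y(U) = 1/(1 + U) (Y(U) = 1/(U + 1) = 1/(1 + U))
-15*(F(-1) + 1)*Y(y) + 130 = -15*(-(-2 - 1) + 1)/(1 + 6) + 130 = -15*(-1*(-3) + 1)/7 + 130 = -15*(3 + 1)/7 + 130 = -60/7 + 130 = 850/7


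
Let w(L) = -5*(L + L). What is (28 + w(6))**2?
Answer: 1024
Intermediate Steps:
w(L) = -10*L
(28 + w(6))**2 = (28 - 10*6)**2 = (28 - 60)**2 = (-32)**2 = 1024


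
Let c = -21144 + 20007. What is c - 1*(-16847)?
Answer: 15710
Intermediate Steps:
c = -1137
c - 1*(-16847) = -1137 - 1*(-16847) = -1137 + 16847 = 15710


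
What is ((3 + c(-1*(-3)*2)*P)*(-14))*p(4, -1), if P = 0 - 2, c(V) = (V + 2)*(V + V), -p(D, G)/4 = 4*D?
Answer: -169344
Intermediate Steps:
p(D, G) = -16*D
c(V) = 2*V*(2 + V) (c(V) = (2 + V)*(2*V) = 2*V*(2 + V))
P = -2
((3 + c(-1*(-3)*2)*P)*(-14))*p(4, -1) = ((3 + (2*(-1*(-3)*2)*(2 - 1*(-3)*2))*(-2))*(-14))*(-16*4) = ((3 + (2*(3*2)*(2 + 3*2))*(-2))*(-14))*(-64) = ((3 + (2*6*(2 + 6))*(-2))*(-14))*(-64) = ((3 + (2*6*8)*(-2))*(-14))*(-64) = ((3 + 96*(-2))*(-14))*(-64) = ((3 - 192)*(-14))*(-64) = -189*(-14)*(-64) = 2646*(-64) = -169344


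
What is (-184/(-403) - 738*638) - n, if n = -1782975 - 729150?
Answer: 822636427/403 ≈ 2.0413e+6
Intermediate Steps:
n = -2512125
(-184/(-403) - 738*638) - n = (-184/(-403) - 738*638) - 1*(-2512125) = (-184*(-1/403) - 470844) + 2512125 = (184/403 - 470844) + 2512125 = -189749948/403 + 2512125 = 822636427/403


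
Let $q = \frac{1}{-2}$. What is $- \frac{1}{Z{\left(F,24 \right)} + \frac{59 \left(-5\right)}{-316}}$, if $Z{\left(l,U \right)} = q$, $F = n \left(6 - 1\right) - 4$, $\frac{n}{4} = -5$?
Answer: $- \frac{316}{137} \approx -2.3066$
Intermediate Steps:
$n = -20$ ($n = 4 \left(-5\right) = -20$)
$q = - \frac{1}{2} \approx -0.5$
$F = -104$ ($F = - 20 \left(6 - 1\right) - 4 = \left(-20\right) 5 - 4 = -100 - 4 = -104$)
$Z{\left(l,U \right)} = - \frac{1}{2}$
$- \frac{1}{Z{\left(F,24 \right)} + \frac{59 \left(-5\right)}{-316}} = - \frac{1}{- \frac{1}{2} + \frac{59 \left(-5\right)}{-316}} = - \frac{1}{- \frac{1}{2} - - \frac{295}{316}} = - \frac{1}{- \frac{1}{2} + \frac{295}{316}} = - \frac{1}{\frac{137}{316}} = \left(-1\right) \frac{316}{137} = - \frac{316}{137}$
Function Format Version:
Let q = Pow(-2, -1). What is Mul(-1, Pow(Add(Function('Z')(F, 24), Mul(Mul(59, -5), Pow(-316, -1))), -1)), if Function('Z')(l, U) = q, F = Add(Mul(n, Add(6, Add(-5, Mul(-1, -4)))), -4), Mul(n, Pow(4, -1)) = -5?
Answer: Rational(-316, 137) ≈ -2.3066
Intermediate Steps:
n = -20 (n = Mul(4, -5) = -20)
q = Rational(-1, 2) ≈ -0.50000
F = -104 (F = Add(Mul(-20, Add(6, Add(-5, Mul(-1, -4)))), -4) = Add(Mul(-20, Add(6, Add(-5, 4))), -4) = Add(Mul(-20, Add(6, -1)), -4) = Add(Mul(-20, 5), -4) = Add(-100, -4) = -104)
Function('Z')(l, U) = Rational(-1, 2)
Mul(-1, Pow(Add(Function('Z')(F, 24), Mul(Mul(59, -5), Pow(-316, -1))), -1)) = Mul(-1, Pow(Add(Rational(-1, 2), Mul(Mul(59, -5), Pow(-316, -1))), -1)) = Mul(-1, Pow(Add(Rational(-1, 2), Mul(-295, Rational(-1, 316))), -1)) = Mul(-1, Pow(Add(Rational(-1, 2), Rational(295, 316)), -1)) = Mul(-1, Pow(Rational(137, 316), -1)) = Mul(-1, Rational(316, 137)) = Rational(-316, 137)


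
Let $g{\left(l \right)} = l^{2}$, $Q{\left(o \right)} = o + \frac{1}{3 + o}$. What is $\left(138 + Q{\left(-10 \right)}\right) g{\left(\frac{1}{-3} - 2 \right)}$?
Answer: $\frac{6265}{9} \approx 696.11$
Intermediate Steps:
$\left(138 + Q{\left(-10 \right)}\right) g{\left(\frac{1}{-3} - 2 \right)} = \left(138 + \frac{1 + \left(-10\right)^{2} + 3 \left(-10\right)}{3 - 10}\right) \left(\frac{1}{-3} - 2\right)^{2} = \left(138 + \frac{1 + 100 - 30}{-7}\right) \left(- \frac{1}{3} - 2\right)^{2} = \left(138 - \frac{71}{7}\right) \left(- \frac{7}{3}\right)^{2} = \left(138 - \frac{71}{7}\right) \frac{49}{9} = \frac{895}{7} \cdot \frac{49}{9} = \frac{6265}{9}$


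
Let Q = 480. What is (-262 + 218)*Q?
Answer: -21120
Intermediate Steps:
(-262 + 218)*Q = (-262 + 218)*480 = -44*480 = -21120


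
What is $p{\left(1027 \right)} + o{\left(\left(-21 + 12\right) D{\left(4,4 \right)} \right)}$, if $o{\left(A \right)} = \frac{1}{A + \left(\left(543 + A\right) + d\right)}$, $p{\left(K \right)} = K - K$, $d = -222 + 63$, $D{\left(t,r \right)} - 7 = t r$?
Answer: $- \frac{1}{30} \approx -0.033333$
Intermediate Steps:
$D{\left(t,r \right)} = 7 + r t$ ($D{\left(t,r \right)} = 7 + t r = 7 + r t$)
$d = -159$
$p{\left(K \right)} = 0$
$o{\left(A \right)} = \frac{1}{384 + 2 A}$ ($o{\left(A \right)} = \frac{1}{A + \left(\left(543 + A\right) - 159\right)} = \frac{1}{A + \left(384 + A\right)} = \frac{1}{384 + 2 A}$)
$p{\left(1027 \right)} + o{\left(\left(-21 + 12\right) D{\left(4,4 \right)} \right)} = 0 + \frac{1}{2 \left(192 + \left(-21 + 12\right) \left(7 + 4 \cdot 4\right)\right)} = 0 + \frac{1}{2 \left(192 - 9 \left(7 + 16\right)\right)} = 0 + \frac{1}{2 \left(192 - 207\right)} = 0 + \frac{1}{2 \left(-15\right)} = 0 + \frac{1}{2} \left(- \frac{1}{15}\right) = 0 - \frac{1}{30} = - \frac{1}{30}$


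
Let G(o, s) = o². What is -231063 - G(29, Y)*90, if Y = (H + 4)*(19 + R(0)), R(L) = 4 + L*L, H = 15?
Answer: -306753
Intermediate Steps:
R(L) = 4 + L²
Y = 437 (Y = (15 + 4)*(19 + (4 + 0²)) = 19*(19 + (4 + 0)) = 19*(19 + 4) = 19*23 = 437)
-231063 - G(29, Y)*90 = -231063 - 29²*90 = -231063 - 841*90 = -231063 - 1*75690 = -231063 - 75690 = -306753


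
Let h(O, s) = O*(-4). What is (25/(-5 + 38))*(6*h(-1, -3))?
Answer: 200/11 ≈ 18.182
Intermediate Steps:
h(O, s) = -4*O
(25/(-5 + 38))*(6*h(-1, -3)) = (25/(-5 + 38))*(6*(-4*(-1))) = (25/33)*(6*4) = ((1/33)*25)*24 = (25/33)*24 = 200/11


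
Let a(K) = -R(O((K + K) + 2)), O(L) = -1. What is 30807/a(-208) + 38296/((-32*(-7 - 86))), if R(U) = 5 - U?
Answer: -1905247/372 ≈ -5121.6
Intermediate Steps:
a(K) = -6 (a(K) = -(5 - 1*(-1)) = -(5 + 1) = -1*6 = -6)
30807/a(-208) + 38296/((-32*(-7 - 86))) = 30807/(-6) + 38296/((-32*(-7 - 86))) = 30807*(-1/6) + 38296/((-32*(-93))) = -10269/2 + 38296/2976 = -10269/2 + 38296*(1/2976) = -10269/2 + 4787/372 = -1905247/372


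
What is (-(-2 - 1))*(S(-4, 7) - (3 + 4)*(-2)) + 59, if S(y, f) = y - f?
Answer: 68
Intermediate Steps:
(-(-2 - 1))*(S(-4, 7) - (3 + 4)*(-2)) + 59 = (-(-2 - 1))*((-4 - 1*7) - (3 + 4)*(-2)) + 59 = (-1*(-3))*((-4 - 7) - 7*(-2)) + 59 = 3*(-11 - 1*(-14)) + 59 = 3*(-11 + 14) + 59 = 3*3 + 59 = 9 + 59 = 68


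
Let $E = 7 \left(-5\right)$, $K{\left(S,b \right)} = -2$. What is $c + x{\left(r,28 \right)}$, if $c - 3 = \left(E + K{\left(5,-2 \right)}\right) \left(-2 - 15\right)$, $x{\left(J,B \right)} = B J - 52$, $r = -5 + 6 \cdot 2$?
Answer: $776$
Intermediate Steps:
$r = 7$ ($r = -5 + 12 = 7$)
$E = -35$
$x{\left(J,B \right)} = -52 + B J$
$c = 632$ ($c = 3 + \left(-35 - 2\right) \left(-2 - 15\right) = 3 - 37 \left(-2 - 15\right) = 3 - -629 = 3 + 629 = 632$)
$c + x{\left(r,28 \right)} = 632 + \left(-52 + 28 \cdot 7\right) = 632 + \left(-52 + 196\right) = 632 + 144 = 776$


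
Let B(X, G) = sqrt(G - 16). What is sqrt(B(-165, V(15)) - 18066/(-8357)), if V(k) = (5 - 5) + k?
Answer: sqrt(150977562 + 69839449*I)/8357 ≈ 1.5073 + 0.33173*I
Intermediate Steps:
V(k) = k (V(k) = 0 + k = k)
B(X, G) = sqrt(-16 + G)
sqrt(B(-165, V(15)) - 18066/(-8357)) = sqrt(sqrt(-16 + 15) - 18066/(-8357)) = sqrt(sqrt(-1) - 18066*(-1/8357)) = sqrt(I + 18066/8357) = sqrt(18066/8357 + I)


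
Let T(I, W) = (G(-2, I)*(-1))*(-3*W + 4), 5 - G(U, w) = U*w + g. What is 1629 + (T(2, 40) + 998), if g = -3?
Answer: 4019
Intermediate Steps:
G(U, w) = 8 - U*w (G(U, w) = 5 - (U*w - 3) = 5 - (-3 + U*w) = 5 + (3 - U*w) = 8 - U*w)
T(I, W) = (-8 - 2*I)*(4 - 3*W) (T(I, W) = ((8 - 1*(-2)*I)*(-1))*(-3*W + 4) = ((8 + 2*I)*(-1))*(4 - 3*W) = (-8 - 2*I)*(4 - 3*W))
1629 + (T(2, 40) + 998) = 1629 + (2*(-4 + 3*40)*(4 + 2) + 998) = 1629 + (2*(-4 + 120)*6 + 998) = 1629 + (2*116*6 + 998) = 1629 + (1392 + 998) = 1629 + 2390 = 4019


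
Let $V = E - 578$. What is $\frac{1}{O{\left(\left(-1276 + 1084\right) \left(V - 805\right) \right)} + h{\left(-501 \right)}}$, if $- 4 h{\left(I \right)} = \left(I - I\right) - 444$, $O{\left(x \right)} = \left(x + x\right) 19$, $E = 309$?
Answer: $\frac{1}{7836015} \approx 1.2762 \cdot 10^{-7}$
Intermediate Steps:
$V = -269$ ($V = 309 - 578 = -269$)
$O{\left(x \right)} = 38 x$ ($O{\left(x \right)} = 2 x 19 = 38 x$)
$h{\left(I \right)} = 111$ ($h{\left(I \right)} = - \frac{\left(I - I\right) - 444}{4} = - \frac{0 - 444}{4} = \left(- \frac{1}{4}\right) \left(-444\right) = 111$)
$\frac{1}{O{\left(\left(-1276 + 1084\right) \left(V - 805\right) \right)} + h{\left(-501 \right)}} = \frac{1}{38 \left(-1276 + 1084\right) \left(-269 - 805\right) + 111} = \frac{1}{38 \left(\left(-192\right) \left(-1074\right)\right) + 111} = \frac{1}{38 \cdot 206208 + 111} = \frac{1}{7835904 + 111} = \frac{1}{7836015}$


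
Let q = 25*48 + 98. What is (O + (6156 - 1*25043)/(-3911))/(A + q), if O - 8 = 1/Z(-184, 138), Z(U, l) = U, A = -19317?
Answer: -9228289/12966904856 ≈ -0.00071168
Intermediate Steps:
O = 1471/184 (O = 8 + 1/(-184) = 8 - 1/184 = 1471/184 ≈ 7.9946)
q = 1298 (q = 1200 + 98 = 1298)
(O + (6156 - 1*25043)/(-3911))/(A + q) = (1471/184 + (6156 - 1*25043)/(-3911))/(-19317 + 1298) = (1471/184 + (6156 - 25043)*(-1/3911))/(-18019) = (1471/184 - 18887*(-1/3911))*(-1/18019) = (1471/184 + 18887/3911)*(-1/18019) = (9228289/719624)*(-1/18019) = -9228289/12966904856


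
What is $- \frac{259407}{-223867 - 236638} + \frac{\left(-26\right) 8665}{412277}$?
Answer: $\frac{3200368289}{189855619885} \approx 0.016857$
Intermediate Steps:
$- \frac{259407}{-223867 - 236638} + \frac{\left(-26\right) 8665}{412277} = - \frac{259407}{-223867 - 236638} - \frac{225290}{412277} = - \frac{259407}{-460505} - \frac{225290}{412277} = \left(-259407\right) \left(- \frac{1}{460505}\right) - \frac{225290}{412277} = \frac{259407}{460505} - \frac{225290}{412277} = \frac{3200368289}{189855619885}$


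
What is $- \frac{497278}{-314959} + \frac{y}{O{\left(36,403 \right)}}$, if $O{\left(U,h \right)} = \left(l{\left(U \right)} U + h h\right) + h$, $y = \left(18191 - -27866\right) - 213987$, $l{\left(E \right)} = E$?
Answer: $\frac{2051159511}{3691949398} \approx 0.55558$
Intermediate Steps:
$y = -167930$ ($y = \left(18191 + 27866\right) - 213987 = 46057 - 213987 = -167930$)
$O{\left(U,h \right)} = h + U^{2} + h^{2}$ ($O{\left(U,h \right)} = \left(U U + h h\right) + h = \left(U^{2} + h^{2}\right) + h = h + U^{2} + h^{2}$)
$- \frac{497278}{-314959} + \frac{y}{O{\left(36,403 \right)}} = - \frac{497278}{-314959} - \frac{167930}{403 + 36^{2} + 403^{2}} = \left(-497278\right) \left(- \frac{1}{314959}\right) - \frac{167930}{403 + 1296 + 162409} = \frac{497278}{314959} - \frac{167930}{164108} = \frac{497278}{314959} - \frac{11995}{11722} = \frac{2051159511}{3691949398}$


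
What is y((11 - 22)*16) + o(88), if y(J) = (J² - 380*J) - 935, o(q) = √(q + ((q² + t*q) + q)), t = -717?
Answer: 96921 + 22*I*√114 ≈ 96921.0 + 234.9*I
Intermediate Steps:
o(q) = √(q² - 715*q) (o(q) = √(q + ((q² - 717*q) + q)) = √(q + (q² - 716*q)) = √(q² - 715*q))
y(J) = -935 + J² - 380*J
y((11 - 22)*16) + o(88) = (-935 + ((11 - 22)*16)² - 380*(11 - 22)*16) + √(88*(-715 + 88)) = (-935 + (-11*16)² - (-4180)*16) + √(88*(-627)) = (-935 + (-176)² - 380*(-176)) + √(-55176) = (-935 + 30976 + 66880) + 22*I*√114 = 96921 + 22*I*√114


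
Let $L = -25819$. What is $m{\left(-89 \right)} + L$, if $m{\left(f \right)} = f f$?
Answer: $-17898$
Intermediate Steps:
$m{\left(f \right)} = f^{2}$
$m{\left(-89 \right)} + L = \left(-89\right)^{2} - 25819 = 7921 - 25819 = -17898$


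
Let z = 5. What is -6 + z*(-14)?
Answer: -76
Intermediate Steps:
-6 + z*(-14) = -6 + 5*(-14) = -6 - 70 = -76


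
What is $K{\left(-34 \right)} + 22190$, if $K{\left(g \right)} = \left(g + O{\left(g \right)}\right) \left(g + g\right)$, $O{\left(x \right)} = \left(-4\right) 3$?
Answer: $25318$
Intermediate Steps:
$O{\left(x \right)} = -12$
$K{\left(g \right)} = 2 g \left(-12 + g\right)$ ($K{\left(g \right)} = \left(g - 12\right) \left(g + g\right) = \left(-12 + g\right) 2 g = 2 g \left(-12 + g\right)$)
$K{\left(-34 \right)} + 22190 = 2 \left(-34\right) \left(-12 - 34\right) + 22190 = 2 \left(-34\right) \left(-46\right) + 22190 = 3128 + 22190 = 25318$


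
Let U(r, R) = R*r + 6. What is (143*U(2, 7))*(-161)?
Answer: -460460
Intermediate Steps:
U(r, R) = 6 + R*r
(143*U(2, 7))*(-161) = (143*(6 + 7*2))*(-161) = (143*(6 + 14))*(-161) = (143*20)*(-161) = 2860*(-161) = -460460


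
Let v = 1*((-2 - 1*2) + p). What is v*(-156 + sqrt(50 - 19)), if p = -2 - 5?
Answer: 1716 - 11*sqrt(31) ≈ 1654.8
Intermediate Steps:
p = -7
v = -11 (v = 1*((-2 - 1*2) - 7) = 1*((-2 - 2) - 7) = 1*(-4 - 7) = 1*(-11) = -11)
v*(-156 + sqrt(50 - 19)) = -11*(-156 + sqrt(50 - 19)) = -11*(-156 + sqrt(31)) = 1716 - 11*sqrt(31)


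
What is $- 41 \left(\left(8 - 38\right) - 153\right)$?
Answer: $7503$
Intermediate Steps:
$- 41 \left(\left(8 - 38\right) - 153\right) = - 41 \left(-30 - 153\right) = \left(-41\right) \left(-183\right) = 7503$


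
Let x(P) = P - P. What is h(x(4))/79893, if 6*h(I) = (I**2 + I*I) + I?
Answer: 0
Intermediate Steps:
x(P) = 0
h(I) = I**2/3 + I/6 (h(I) = ((I**2 + I*I) + I)/6 = ((I**2 + I**2) + I)/6 = (2*I**2 + I)/6 = (I + 2*I**2)/6 = I**2/3 + I/6)
h(x(4))/79893 = ((1/6)*0*(1 + 2*0))/79893 = ((1/6)*0*(1 + 0))*(1/79893) = ((1/6)*0*1)*(1/79893) = 0*(1/79893) = 0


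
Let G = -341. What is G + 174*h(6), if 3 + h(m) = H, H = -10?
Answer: -2603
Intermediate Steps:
h(m) = -13 (h(m) = -3 - 10 = -13)
G + 174*h(6) = -341 + 174*(-13) = -341 - 2262 = -2603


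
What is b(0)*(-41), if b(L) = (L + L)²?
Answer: 0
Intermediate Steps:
b(L) = 4*L² (b(L) = (2*L)² = 4*L²)
b(0)*(-41) = (4*0²)*(-41) = (4*0)*(-41) = 0*(-41) = 0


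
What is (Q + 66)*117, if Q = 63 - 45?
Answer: 9828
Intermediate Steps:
Q = 18
(Q + 66)*117 = (18 + 66)*117 = 84*117 = 9828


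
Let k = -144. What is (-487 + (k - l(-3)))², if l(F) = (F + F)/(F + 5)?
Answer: 394384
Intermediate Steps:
l(F) = 2*F/(5 + F) (l(F) = (2*F)/(5 + F) = 2*F/(5 + F))
(-487 + (k - l(-3)))² = (-487 + (-144 - 2*(-3)/(5 - 3)))² = (-487 + (-144 - 2*(-3)/2))² = (-487 + (-144 - 1*(-3)))² = (-487 + (-144 + 3))² = (-487 - 141)² = (-628)² = 394384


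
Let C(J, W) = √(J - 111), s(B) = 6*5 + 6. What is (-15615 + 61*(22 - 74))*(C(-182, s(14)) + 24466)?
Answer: -459642742 - 18787*I*√293 ≈ -4.5964e+8 - 3.2158e+5*I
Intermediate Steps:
s(B) = 36 (s(B) = 30 + 6 = 36)
C(J, W) = √(-111 + J)
(-15615 + 61*(22 - 74))*(C(-182, s(14)) + 24466) = (-15615 + 61*(22 - 74))*(√(-111 - 182) + 24466) = (-15615 + 61*(-52))*(√(-293) + 24466) = (-15615 - 3172)*(I*√293 + 24466) = -18787*(24466 + I*√293) = -459642742 - 18787*I*√293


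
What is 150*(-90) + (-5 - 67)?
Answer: -13572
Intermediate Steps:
150*(-90) + (-5 - 67) = -13500 - 72 = -13572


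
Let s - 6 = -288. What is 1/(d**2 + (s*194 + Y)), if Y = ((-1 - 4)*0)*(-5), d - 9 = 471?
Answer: 1/175692 ≈ 5.6918e-6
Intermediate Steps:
d = 480 (d = 9 + 471 = 480)
s = -282 (s = 6 - 288 = -282)
Y = 0 (Y = -5*0*(-5) = 0*(-5) = 0)
1/(d**2 + (s*194 + Y)) = 1/(480**2 + (-282*194 + 0)) = 1/(230400 + (-54708 + 0)) = 1/(230400 - 54708) = 1/175692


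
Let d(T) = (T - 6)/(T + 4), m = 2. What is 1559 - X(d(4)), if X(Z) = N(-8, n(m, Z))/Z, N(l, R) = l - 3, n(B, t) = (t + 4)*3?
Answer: 1515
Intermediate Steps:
d(T) = (-6 + T)/(4 + T)
n(B, t) = 12 + 3*t (n(B, t) = (4 + t)*3 = 12 + 3*t)
N(l, R) = -3 + l
X(Z) = -11/Z (X(Z) = (-3 - 8)/Z = -11/Z)
1559 - X(d(4)) = 1559 - (-11)/((-6 + 4)/(4 + 4)) = 1559 - (-11)/(-2/8) = 1559 - (-11)/((⅛)*(-2)) = 1559 - (-11)/(-¼) = 1559 - (-11)*(-4) = 1559 - 1*44 = 1559 - 44 = 1515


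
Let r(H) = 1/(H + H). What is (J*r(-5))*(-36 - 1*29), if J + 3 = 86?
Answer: 1079/2 ≈ 539.50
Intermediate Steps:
J = 83 (J = -3 + 86 = 83)
r(H) = 1/(2*H)
(J*r(-5))*(-36 - 1*29) = (83*((½)/(-5)))*(-36 - 1*29) = (83*((½)*(-⅕)))*(-36 - 29) = (83*(-⅒))*(-65) = -83/10*(-65) = 1079/2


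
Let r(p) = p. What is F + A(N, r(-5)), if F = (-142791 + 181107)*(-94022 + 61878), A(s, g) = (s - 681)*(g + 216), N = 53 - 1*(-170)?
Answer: -1231726142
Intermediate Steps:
N = 223 (N = 53 + 170 = 223)
A(s, g) = (-681 + s)*(216 + g)
F = -1231629504 (F = 38316*(-32144) = -1231629504)
F + A(N, r(-5)) = -1231629504 + (-147096 - 681*(-5) + 216*223 - 5*223) = -1231629504 + (-147096 + 3405 + 48168 - 1115) = -1231629504 - 96638 = -1231726142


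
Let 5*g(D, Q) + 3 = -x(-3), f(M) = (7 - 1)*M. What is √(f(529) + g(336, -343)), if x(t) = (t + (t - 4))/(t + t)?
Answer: 2*√178485/15 ≈ 56.330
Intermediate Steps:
x(t) = (-4 + 2*t)/(2*t) (x(t) = (t + (-4 + t))/((2*t)) = (-4 + 2*t)*(1/(2*t)) = (-4 + 2*t)/(2*t))
f(M) = 6*M
g(D, Q) = -14/15 (g(D, Q) = -⅗ + (-(-2 - 3)/(-3))/5 = -⅗ + (-(-1)*(-5)/3)/5 = -⅗ + (-1*5/3)/5 = -⅗ + (⅕)*(-5/3) = -⅗ - ⅓ = -14/15)
√(f(529) + g(336, -343)) = √(6*529 - 14/15) = √(3174 - 14/15) = √(47596/15) = 2*√178485/15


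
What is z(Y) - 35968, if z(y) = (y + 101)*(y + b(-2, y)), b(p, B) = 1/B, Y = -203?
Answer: -3098084/203 ≈ -15262.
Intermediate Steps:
z(y) = (101 + y)*(y + 1/y) (z(y) = (y + 101)*(y + 1/y) = (101 + y)*(y + 1/y))
z(Y) - 35968 = (1 + (-203)² + 101*(-203) + 101/(-203)) - 35968 = (1 + 41209 - 20503 + 101*(-1/203)) - 35968 = (1 + 41209 - 20503 - 101/203) - 35968 = 4203420/203 - 35968 = -3098084/203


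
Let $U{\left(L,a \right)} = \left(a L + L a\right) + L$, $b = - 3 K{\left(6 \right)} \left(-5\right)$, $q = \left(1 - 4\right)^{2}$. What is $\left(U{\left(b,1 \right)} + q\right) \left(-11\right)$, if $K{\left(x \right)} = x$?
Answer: $-3069$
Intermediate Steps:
$q = 9$ ($q = \left(-3\right)^{2} = 9$)
$b = 90$ ($b = \left(-3\right) 6 \left(-5\right) = \left(-18\right) \left(-5\right) = 90$)
$U{\left(L,a \right)} = L + 2 L a$ ($U{\left(L,a \right)} = \left(L a + L a\right) + L = 2 L a + L = L + 2 L a$)
$\left(U{\left(b,1 \right)} + q\right) \left(-11\right) = \left(90 \left(1 + 2 \cdot 1\right) + 9\right) \left(-11\right) = \left(90 \left(1 + 2\right) + 9\right) \left(-11\right) = \left(90 \cdot 3 + 9\right) \left(-11\right) = \left(270 + 9\right) \left(-11\right) = 279 \left(-11\right) = -3069$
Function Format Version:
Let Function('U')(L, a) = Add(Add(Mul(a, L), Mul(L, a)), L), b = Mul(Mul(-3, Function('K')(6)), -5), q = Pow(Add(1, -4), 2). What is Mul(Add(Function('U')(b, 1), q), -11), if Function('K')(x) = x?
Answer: -3069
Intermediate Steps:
q = 9 (q = Pow(-3, 2) = 9)
b = 90 (b = Mul(Mul(-3, 6), -5) = Mul(-18, -5) = 90)
Function('U')(L, a) = Add(L, Mul(2, L, a)) (Function('U')(L, a) = Add(Add(Mul(L, a), Mul(L, a)), L) = Add(Mul(2, L, a), L) = Add(L, Mul(2, L, a)))
Mul(Add(Function('U')(b, 1), q), -11) = Mul(Add(Mul(90, Add(1, Mul(2, 1))), 9), -11) = Mul(Add(Mul(90, Add(1, 2)), 9), -11) = Mul(Add(Mul(90, 3), 9), -11) = Mul(Add(270, 9), -11) = Mul(279, -11) = -3069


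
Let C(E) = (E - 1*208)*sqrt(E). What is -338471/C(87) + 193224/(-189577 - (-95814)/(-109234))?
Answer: -2638328802/2588543729 + 338471*sqrt(87)/10527 ≈ 298.88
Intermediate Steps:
C(E) = sqrt(E)*(-208 + E) (C(E) = (E - 208)*sqrt(E) = (-208 + E)*sqrt(E) = sqrt(E)*(-208 + E))
-338471/C(87) + 193224/(-189577 - (-95814)/(-109234)) = -338471*sqrt(87)/(87*(-208 + 87)) + 193224/(-189577 - (-95814)/(-109234)) = -338471*(-sqrt(87)/10527) + 193224/(-189577 - (-95814)*(-1)/109234) = -338471*(-sqrt(87)/10527) + 193224/(-189577 - 1*47907/54617) = -(-338471)*sqrt(87)/10527 + 193224/(-189577 - 47907/54617) = 338471*sqrt(87)/10527 + 193224/(-10354174916/54617) = 338471*sqrt(87)/10527 + 193224*(-54617/10354174916) = 338471*sqrt(87)/10527 - 2638328802/2588543729 = -2638328802/2588543729 + 338471*sqrt(87)/10527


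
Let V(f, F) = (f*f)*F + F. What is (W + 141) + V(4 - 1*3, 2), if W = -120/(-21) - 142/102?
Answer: 53308/357 ≈ 149.32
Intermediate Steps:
W = 1543/357 (W = -120*(-1/21) - 142*1/102 = 40/7 - 71/51 = 1543/357 ≈ 4.3221)
V(f, F) = F + F*f**2 (V(f, F) = f**2*F + F = F*f**2 + F = F + F*f**2)
(W + 141) + V(4 - 1*3, 2) = (1543/357 + 141) + 2*(1 + (4 - 1*3)**2) = 51880/357 + 2*(1 + (4 - 3)**2) = 51880/357 + 2*(1 + 1**2) = 51880/357 + 2*(1 + 1) = 51880/357 + 2*2 = 51880/357 + 4 = 53308/357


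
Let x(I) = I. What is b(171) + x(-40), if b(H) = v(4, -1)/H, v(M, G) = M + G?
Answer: -2279/57 ≈ -39.982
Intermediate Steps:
v(M, G) = G + M
b(H) = 3/H (b(H) = (-1 + 4)/H = 3/H)
b(171) + x(-40) = 3/171 - 40 = 3*(1/171) - 40 = 1/57 - 40 = -2279/57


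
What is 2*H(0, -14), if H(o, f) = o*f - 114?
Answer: -228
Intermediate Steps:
H(o, f) = -114 + f*o (H(o, f) = f*o - 114 = -114 + f*o)
2*H(0, -14) = 2*(-114 - 14*0) = 2*(-114 + 0) = 2*(-114) = -228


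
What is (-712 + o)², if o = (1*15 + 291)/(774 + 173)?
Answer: 454219385764/896809 ≈ 5.0648e+5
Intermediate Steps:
o = 306/947 (o = (15 + 291)/947 = 306*(1/947) = 306/947 ≈ 0.32313)
(-712 + o)² = (-712 + 306/947)² = (-673958/947)² = 454219385764/896809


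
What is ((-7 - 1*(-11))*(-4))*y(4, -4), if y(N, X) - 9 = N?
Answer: -208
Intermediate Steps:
y(N, X) = 9 + N
((-7 - 1*(-11))*(-4))*y(4, -4) = ((-7 - 1*(-11))*(-4))*(9 + 4) = ((-7 + 11)*(-4))*13 = (4*(-4))*13 = -16*13 = -208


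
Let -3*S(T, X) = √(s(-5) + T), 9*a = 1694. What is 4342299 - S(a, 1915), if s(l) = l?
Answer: 4342299 + √1649/9 ≈ 4.3423e+6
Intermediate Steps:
a = 1694/9 (a = (⅑)*1694 = 1694/9 ≈ 188.22)
S(T, X) = -√(-5 + T)/3
4342299 - S(a, 1915) = 4342299 - (-1)*√(-5 + 1694/9)/3 = 4342299 - (-1)*√(1649/9)/3 = 4342299 - (-1)*√1649/3/3 = 4342299 - (-1)*√1649/9 = 4342299 + √1649/9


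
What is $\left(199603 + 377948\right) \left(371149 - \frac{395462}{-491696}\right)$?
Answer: $\frac{52699470983723733}{245848} \approx 2.1436 \cdot 10^{11}$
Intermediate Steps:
$\left(199603 + 377948\right) \left(371149 - \frac{395462}{-491696}\right) = 577551 \left(371149 - - \frac{197731}{245848}\right) = 577551 \left(371149 + \frac{197731}{245848}\right) = 577551 \cdot \frac{91246437083}{245848} = \frac{52699470983723733}{245848}$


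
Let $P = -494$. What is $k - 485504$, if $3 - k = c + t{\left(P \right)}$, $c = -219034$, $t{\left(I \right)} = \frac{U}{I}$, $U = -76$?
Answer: $- \frac{3464073}{13} \approx -2.6647 \cdot 10^{5}$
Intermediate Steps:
$t{\left(I \right)} = - \frac{76}{I}$
$k = \frac{2847479}{13}$ ($k = 3 - \left(-219034 - \frac{76}{-494}\right) = 3 - \left(-219034 - - \frac{2}{13}\right) = 3 - \left(-219034 + \frac{2}{13}\right) = 3 - - \frac{2847440}{13} = 3 + \frac{2847440}{13} = \frac{2847479}{13} \approx 2.1904 \cdot 10^{5}$)
$k - 485504 = \frac{2847479}{13} - 485504 = - \frac{3464073}{13}$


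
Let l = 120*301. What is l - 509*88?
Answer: -8672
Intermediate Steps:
l = 36120
l - 509*88 = 36120 - 509*88 = 36120 - 44792 = -8672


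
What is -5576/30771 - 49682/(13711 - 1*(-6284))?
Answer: -546752314/205088715 ≈ -2.6659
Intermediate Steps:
-5576/30771 - 49682/(13711 - 1*(-6284)) = -5576*1/30771 - 49682/(13711 + 6284) = -5576/30771 - 49682/19995 = -546752314/205088715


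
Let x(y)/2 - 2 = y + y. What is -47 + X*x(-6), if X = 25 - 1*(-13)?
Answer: -807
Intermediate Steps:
x(y) = 4 + 4*y (x(y) = 4 + 2*(y + y) = 4 + 2*(2*y) = 4 + 4*y)
X = 38 (X = 25 + 13 = 38)
-47 + X*x(-6) = -47 + 38*(4 + 4*(-6)) = -47 + 38*(4 - 24) = -47 + 38*(-20) = -47 - 760 = -807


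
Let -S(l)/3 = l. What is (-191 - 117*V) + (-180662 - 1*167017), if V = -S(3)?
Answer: -348923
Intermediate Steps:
S(l) = -3*l
V = 9 (V = -(-3)*3 = -1*(-9) = 9)
(-191 - 117*V) + (-180662 - 1*167017) = (-191 - 117*9) + (-180662 - 1*167017) = (-191 - 1053) + (-180662 - 167017) = -1244 - 347679 = -348923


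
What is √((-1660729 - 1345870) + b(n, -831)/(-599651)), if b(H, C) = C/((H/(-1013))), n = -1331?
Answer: 2*I*√3957157921539236525969/72557771 ≈ 1734.0*I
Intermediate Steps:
b(H, C) = -1013*C/H (b(H, C) = C/((H*(-1/1013))) = C/((-H/1013)) = C*(-1013/H) = -1013*C/H)
√((-1660729 - 1345870) + b(n, -831)/(-599651)) = √((-1660729 - 1345870) - 1013*(-831)/(-1331)/(-599651)) = √(-3006599 - 1013*(-831)*(-1/1331)*(-1/599651)) = √(-3006599 - 841803/1331*(-1/599651)) = √(-3006599 + 841803/798135481) = √(-2399673338197316/798135481) = 2*I*√3957157921539236525969/72557771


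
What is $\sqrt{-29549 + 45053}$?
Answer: $4 \sqrt{969} \approx 124.52$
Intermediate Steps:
$\sqrt{-29549 + 45053} = \sqrt{15504} = 4 \sqrt{969}$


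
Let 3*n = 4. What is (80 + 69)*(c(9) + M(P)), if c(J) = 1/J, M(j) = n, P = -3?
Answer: 1937/9 ≈ 215.22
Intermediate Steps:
n = 4/3 (n = (⅓)*4 = 4/3 ≈ 1.3333)
M(j) = 4/3
(80 + 69)*(c(9) + M(P)) = (80 + 69)*(1/9 + 4/3) = 149*(⅑ + 4/3) = 149*(13/9) = 1937/9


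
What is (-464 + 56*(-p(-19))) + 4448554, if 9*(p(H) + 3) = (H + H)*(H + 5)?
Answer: 40004530/9 ≈ 4.4449e+6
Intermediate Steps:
p(H) = -3 + 2*H*(5 + H)/9 (p(H) = -3 + ((H + H)*(H + 5))/9 = -3 + ((2*H)*(5 + H))/9 = -3 + (2*H*(5 + H))/9 = -3 + 2*H*(5 + H)/9)
(-464 + 56*(-p(-19))) + 4448554 = (-464 + 56*(-(-3 + (2/9)*(-19)² + (10/9)*(-19)))) + 4448554 = (-464 + 56*(-(-3 + (2/9)*361 - 190/9))) + 4448554 = (-464 + 56*(-(-3 + 722/9 - 190/9))) + 4448554 = (-464 + 56*(-1*505/9)) + 4448554 = (-464 + 56*(-505/9)) + 4448554 = (-464 - 28280/9) + 4448554 = -32456/9 + 4448554 = 40004530/9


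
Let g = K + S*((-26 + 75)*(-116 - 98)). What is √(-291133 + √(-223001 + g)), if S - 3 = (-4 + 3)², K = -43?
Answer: √(-291133 + 2*I*√66247) ≈ 0.477 + 539.57*I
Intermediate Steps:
S = 4 (S = 3 + (-4 + 3)² = 3 + (-1)² = 3 + 1 = 4)
g = -41987 (g = -43 + 4*((-26 + 75)*(-116 - 98)) = -43 + 4*(49*(-214)) = -43 + 4*(-10486) = -43 - 41944 = -41987)
√(-291133 + √(-223001 + g)) = √(-291133 + √(-223001 - 41987)) = √(-291133 + √(-264988)) = √(-291133 + 2*I*√66247)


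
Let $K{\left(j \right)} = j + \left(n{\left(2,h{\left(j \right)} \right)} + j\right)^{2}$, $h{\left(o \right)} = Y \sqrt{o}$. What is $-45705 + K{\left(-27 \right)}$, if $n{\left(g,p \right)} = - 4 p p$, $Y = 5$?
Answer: $7099197$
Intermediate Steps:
$h{\left(o \right)} = 5 \sqrt{o}$
$n{\left(g,p \right)} = - 4 p^{2}$
$K{\left(j \right)} = j + 9801 j^{2}$ ($K{\left(j \right)} = j + \left(- 4 \left(5 \sqrt{j}\right)^{2} + j\right)^{2} = j + \left(- 4 \cdot 25 j + j\right)^{2} = j + \left(- 100 j + j\right)^{2} = j + \left(- 99 j\right)^{2} = j + 9801 j^{2}$)
$-45705 + K{\left(-27 \right)} = -45705 - 27 \left(1 + 9801 \left(-27\right)\right) = -45705 - 27 \left(1 - 264627\right) = -45705 - -7144902 = -45705 + 7144902 = 7099197$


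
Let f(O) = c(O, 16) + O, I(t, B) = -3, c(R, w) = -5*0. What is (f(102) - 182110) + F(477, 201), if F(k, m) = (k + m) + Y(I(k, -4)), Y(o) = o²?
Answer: -181321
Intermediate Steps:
c(R, w) = 0
F(k, m) = 9 + k + m (F(k, m) = (k + m) + (-3)² = (k + m) + 9 = 9 + k + m)
f(O) = O (f(O) = 0 + O = O)
(f(102) - 182110) + F(477, 201) = (102 - 182110) + (9 + 477 + 201) = -182008 + 687 = -181321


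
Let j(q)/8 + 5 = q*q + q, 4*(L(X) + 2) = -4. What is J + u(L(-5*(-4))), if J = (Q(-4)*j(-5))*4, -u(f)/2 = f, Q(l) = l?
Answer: -1914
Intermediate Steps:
L(X) = -3 (L(X) = -2 + (¼)*(-4) = -2 - 1 = -3)
u(f) = -2*f
j(q) = -40 + 8*q + 8*q² (j(q) = -40 + 8*(q*q + q) = -40 + 8*(q² + q) = -40 + 8*(q + q²) = -40 + (8*q + 8*q²) = -40 + 8*q + 8*q²)
J = -1920 (J = -4*(-40 + 8*(-5) + 8*(-5)²)*4 = -4*(-40 - 40 + 8*25)*4 = -4*(-40 - 40 + 200)*4 = -4*120*4 = -480*4 = -1920)
J + u(L(-5*(-4))) = -1920 - 2*(-3) = -1920 + 6 = -1914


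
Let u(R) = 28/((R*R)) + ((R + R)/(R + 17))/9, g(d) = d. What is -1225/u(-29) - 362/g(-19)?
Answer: -1047634688/492119 ≈ -2128.8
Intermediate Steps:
u(R) = 28/R² + 2*R/(9*(17 + R)) (u(R) = 28/(R²) + ((2*R)/(17 + R))*(⅑) = 28/R² + (2*R/(17 + R))*(⅑) = 28/R² + 2*R/(9*(17 + R)))
-1225/u(-29) - 362/g(-19) = -1225*7569*(17 - 29)/(2*(2142 + (-29)³ + 126*(-29))) - 362/(-19) = -1225*(-45414/(2142 - 24389 - 3654)) - 362*(-1/19) = -1225/((2/9)*(1/841)*(-1/12)*(-25901)) + 362/19 = -1225/25901/45414 + 362/19 = -1225*45414/25901 + 362/19 = -55632150/25901 + 362/19 = -1047634688/492119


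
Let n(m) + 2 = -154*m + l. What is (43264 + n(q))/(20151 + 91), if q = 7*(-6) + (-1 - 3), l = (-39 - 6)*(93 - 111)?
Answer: 882/349 ≈ 2.5272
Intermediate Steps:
l = 810 (l = -45*(-18) = 810)
q = -46 (q = -42 - 4 = -46)
n(m) = 808 - 154*m (n(m) = -2 + (-154*m + 810) = -2 + (810 - 154*m) = 808 - 154*m)
(43264 + n(q))/(20151 + 91) = (43264 + (808 - 154*(-46)))/(20151 + 91) = (43264 + (808 + 7084))/20242 = (43264 + 7892)*(1/20242) = 51156*(1/20242) = 882/349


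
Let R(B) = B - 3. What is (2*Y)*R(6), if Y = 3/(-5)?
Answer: -18/5 ≈ -3.6000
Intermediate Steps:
R(B) = -3 + B
Y = -⅗ (Y = 3*(-⅕) = -⅗ ≈ -0.60000)
(2*Y)*R(6) = (2*(-⅗))*(-3 + 6) = -6/5*3 = -18/5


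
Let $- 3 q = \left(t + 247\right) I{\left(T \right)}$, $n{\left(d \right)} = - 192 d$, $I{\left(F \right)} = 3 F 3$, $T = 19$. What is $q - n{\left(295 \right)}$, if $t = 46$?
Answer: $39939$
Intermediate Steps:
$I{\left(F \right)} = 9 F$
$q = -16701$ ($q = - \frac{\left(46 + 247\right) 9 \cdot 19}{3} = - \frac{293 \cdot 171}{3} = \left(- \frac{1}{3}\right) 50103 = -16701$)
$q - n{\left(295 \right)} = -16701 - \left(-192\right) 295 = -16701 - -56640 = -16701 + 56640 = 39939$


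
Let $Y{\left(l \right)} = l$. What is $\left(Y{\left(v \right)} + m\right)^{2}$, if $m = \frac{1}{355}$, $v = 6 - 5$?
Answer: $\frac{126736}{126025} \approx 1.0056$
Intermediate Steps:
$v = 1$
$m = \frac{1}{355} \approx 0.0028169$
$\left(Y{\left(v \right)} + m\right)^{2} = \left(1 + \frac{1}{355}\right)^{2} = \left(\frac{356}{355}\right)^{2} = \frac{126736}{126025}$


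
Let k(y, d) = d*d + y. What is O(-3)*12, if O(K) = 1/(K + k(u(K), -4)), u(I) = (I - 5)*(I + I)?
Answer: 12/61 ≈ 0.19672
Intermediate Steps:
u(I) = 2*I*(-5 + I) (u(I) = (-5 + I)*(2*I) = 2*I*(-5 + I))
k(y, d) = y + d**2 (k(y, d) = d**2 + y = y + d**2)
O(K) = 1/(16 + K + 2*K*(-5 + K)) (O(K) = 1/(K + (2*K*(-5 + K) + (-4)**2)) = 1/(K + (2*K*(-5 + K) + 16)) = 1/(K + (16 + 2*K*(-5 + K))) = 1/(16 + K + 2*K*(-5 + K)))
O(-3)*12 = 12/(16 - 3 + 2*(-3)*(-5 - 3)) = 12/(16 - 3 + 2*(-3)*(-8)) = 12/(16 - 3 + 48) = 12/61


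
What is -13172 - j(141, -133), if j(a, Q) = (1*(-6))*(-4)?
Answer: -13196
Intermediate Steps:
j(a, Q) = 24 (j(a, Q) = -6*(-4) = 24)
-13172 - j(141, -133) = -13172 - 1*24 = -13172 - 24 = -13196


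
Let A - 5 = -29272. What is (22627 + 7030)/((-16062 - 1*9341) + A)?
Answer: -29657/54670 ≈ -0.54247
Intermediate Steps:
A = -29267 (A = 5 - 29272 = -29267)
(22627 + 7030)/((-16062 - 1*9341) + A) = (22627 + 7030)/((-16062 - 1*9341) - 29267) = 29657/((-16062 - 9341) - 29267) = 29657/(-25403 - 29267) = 29657/(-54670) = 29657*(-1/54670) = -29657/54670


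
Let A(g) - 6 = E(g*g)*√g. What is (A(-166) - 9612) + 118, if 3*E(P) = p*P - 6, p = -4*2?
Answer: -9488 - 220454*I*√166/3 ≈ -9488.0 - 9.4678e+5*I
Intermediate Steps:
p = -8
E(P) = -2 - 8*P/3 (E(P) = (-8*P - 6)/3 = (-6 - 8*P)/3 = -2 - 8*P/3)
A(g) = 6 + √g*(-2 - 8*g²/3) (A(g) = 6 + (-2 - 8*g*g/3)*√g = 6 + (-2 - 8*g²/3)*√g = 6 + √g*(-2 - 8*g²/3))
(A(-166) - 9612) + 118 = ((6 - 2*I*√166 - 220448*I*√166/3) - 9612) + 118 = ((6 - 220454*I*√166/3) - 9612) + 118 = (-9606 - 220454*I*√166/3) + 118 = -9488 - 220454*I*√166/3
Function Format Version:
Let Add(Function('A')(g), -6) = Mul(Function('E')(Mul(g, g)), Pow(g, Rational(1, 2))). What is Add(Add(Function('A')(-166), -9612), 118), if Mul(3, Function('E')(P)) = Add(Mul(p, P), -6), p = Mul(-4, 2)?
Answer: Add(-9488, Mul(Rational(-220454, 3), I, Pow(166, Rational(1, 2)))) ≈ Add(-9488.0, Mul(-9.4678e+5, I))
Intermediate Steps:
p = -8
Function('E')(P) = Add(-2, Mul(Rational(-8, 3), P)) (Function('E')(P) = Mul(Rational(1, 3), Add(Mul(-8, P), -6)) = Mul(Rational(1, 3), Add(-6, Mul(-8, P))) = Add(-2, Mul(Rational(-8, 3), P)))
Function('A')(g) = Add(6, Mul(Pow(g, Rational(1, 2)), Add(-2, Mul(Rational(-8, 3), Pow(g, 2))))) (Function('A')(g) = Add(6, Mul(Add(-2, Mul(Rational(-8, 3), Mul(g, g))), Pow(g, Rational(1, 2)))) = Add(6, Mul(Add(-2, Mul(Rational(-8, 3), Pow(g, 2))), Pow(g, Rational(1, 2)))) = Add(6, Mul(Pow(g, Rational(1, 2)), Add(-2, Mul(Rational(-8, 3), Pow(g, 2))))))
Add(Add(Function('A')(-166), -9612), 118) = Add(Add(Add(6, Mul(-2, Pow(-166, Rational(1, 2))), Mul(Rational(-8, 3), Pow(-166, Rational(5, 2)))), -9612), 118) = Add(Add(Add(6, Mul(-2, Mul(I, Pow(166, Rational(1, 2)))), Mul(Rational(-8, 3), Mul(27556, I, Pow(166, Rational(1, 2))))), -9612), 118) = Add(Add(Add(6, Mul(-2, I, Pow(166, Rational(1, 2))), Mul(Rational(-220448, 3), I, Pow(166, Rational(1, 2)))), -9612), 118) = Add(Add(Add(6, Mul(Rational(-220454, 3), I, Pow(166, Rational(1, 2)))), -9612), 118) = Add(Add(-9606, Mul(Rational(-220454, 3), I, Pow(166, Rational(1, 2)))), 118) = Add(-9488, Mul(Rational(-220454, 3), I, Pow(166, Rational(1, 2))))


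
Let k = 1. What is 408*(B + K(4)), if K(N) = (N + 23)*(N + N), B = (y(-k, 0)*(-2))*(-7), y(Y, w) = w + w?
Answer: 88128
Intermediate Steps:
y(Y, w) = 2*w
B = 0 (B = ((2*0)*(-2))*(-7) = (0*(-2))*(-7) = 0*(-7) = 0)
K(N) = 2*N*(23 + N) (K(N) = (23 + N)*(2*N) = 2*N*(23 + N))
408*(B + K(4)) = 408*(0 + 2*4*(23 + 4)) = 408*(0 + 2*4*27) = 408*(0 + 216) = 408*216 = 88128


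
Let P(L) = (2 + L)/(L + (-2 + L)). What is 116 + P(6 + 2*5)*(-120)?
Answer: 44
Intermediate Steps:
P(L) = (2 + L)/(-2 + 2*L)
116 + P(6 + 2*5)*(-120) = 116 + ((2 + (6 + 2*5))/(2*(-1 + (6 + 2*5))))*(-120) = 116 + ((2 + (6 + 10))/(2*(-1 + (6 + 10))))*(-120) = 116 + ((2 + 16)/(2*(-1 + 16)))*(-120) = 116 + ((1/2)*18/15)*(-120) = 116 + ((1/2)*(1/15)*18)*(-120) = 116 + (3/5)*(-120) = 116 - 72 = 44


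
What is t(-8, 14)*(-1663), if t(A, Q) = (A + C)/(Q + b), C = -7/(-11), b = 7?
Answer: 44901/77 ≈ 583.13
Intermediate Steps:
C = 7/11 (C = -7*(-1/11) = 7/11 ≈ 0.63636)
t(A, Q) = (7/11 + A)/(7 + Q) (t(A, Q) = (A + 7/11)/(Q + 7) = (7/11 + A)/(7 + Q))
t(-8, 14)*(-1663) = ((7/11 - 8)/(7 + 14))*(-1663) = (-81/11/21)*(-1663) = ((1/21)*(-81/11))*(-1663) = -27/77*(-1663) = 44901/77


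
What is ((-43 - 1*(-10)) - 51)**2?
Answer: 7056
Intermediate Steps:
((-43 - 1*(-10)) - 51)**2 = ((-43 + 10) - 51)**2 = (-33 - 51)**2 = (-84)**2 = 7056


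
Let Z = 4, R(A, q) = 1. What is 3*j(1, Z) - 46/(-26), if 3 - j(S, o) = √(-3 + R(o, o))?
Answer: 140/13 - 3*I*√2 ≈ 10.769 - 4.2426*I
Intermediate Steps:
j(S, o) = 3 - I*√2 (j(S, o) = 3 - √(-3 + 1) = 3 - √(-2) = 3 - I*√2)
3*j(1, Z) - 46/(-26) = 3*(3 - I*√2) - 46/(-26) = (9 - 3*I*√2) - 46*(-1/26) = (9 - 3*I*√2) + 23/13 = 140/13 - 3*I*√2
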